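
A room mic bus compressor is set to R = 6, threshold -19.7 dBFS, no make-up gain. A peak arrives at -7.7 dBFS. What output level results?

-17.7 dBFS

-7.7 dBFS sits 12 dB over threshold.
6:1 compression reduces that to 12/6 = 2 dB over.
So the level is -19.7 + 2 = -17.7 dBFS.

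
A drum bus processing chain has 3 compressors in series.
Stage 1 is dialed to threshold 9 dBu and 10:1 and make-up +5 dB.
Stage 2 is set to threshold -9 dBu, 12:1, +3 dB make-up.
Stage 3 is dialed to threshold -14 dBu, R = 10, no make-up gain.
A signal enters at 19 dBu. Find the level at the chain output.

Stage 1: 10 dB above 9 dBu, reduced 10:1 to 1 dB above → 10 dBu; +5 dB make-up → 15 dBu.
Stage 2: overshoot 24 dB → 24/12 = 2 dB → -7 dBu; +3 dB make-up → -4 dBu.
Stage 3: -4 dBu is 10 dB over -14 dBu; at 10:1 that becomes 1 dB over, giving -13 dBu.

-13 dBu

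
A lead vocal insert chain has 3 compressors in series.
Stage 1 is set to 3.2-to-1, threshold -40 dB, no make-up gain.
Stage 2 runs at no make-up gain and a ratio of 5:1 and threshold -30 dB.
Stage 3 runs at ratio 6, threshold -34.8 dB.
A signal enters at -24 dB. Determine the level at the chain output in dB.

Stage 1: 16 dB above -40 dB, reduced 3.2:1 to 5 dB above → -35 dB.
Stage 2: -35 dB is at or below the -30 dB threshold — no compression; output -35 dB.
Stage 3: -35 dB ≤ -34.8 dB, so stage 3 doesn't engage; output -35 dB.

-35 dB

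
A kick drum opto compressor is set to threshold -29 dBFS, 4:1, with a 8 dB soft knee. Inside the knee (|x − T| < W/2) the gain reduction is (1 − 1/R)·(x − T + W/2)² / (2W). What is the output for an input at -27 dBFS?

x − T + W/2 = -27 − (-29) + 4 = 6.
GR = (1 − 1/4) × 6² / 16 = 0.75 × 36 / 16 = 1.6875 dB.
Output = -27 − 1.6875 = -28.6875 dBFS.

-28.6875 dBFS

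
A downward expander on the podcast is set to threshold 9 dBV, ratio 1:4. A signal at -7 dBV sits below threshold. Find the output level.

Below threshold, a 1:4 expander applies gain = (4−1)×(T − x) of attenuation.
(4−1) × 16 = 48 dB, so output = -7 − 48 = -55 dBV.

-55 dBV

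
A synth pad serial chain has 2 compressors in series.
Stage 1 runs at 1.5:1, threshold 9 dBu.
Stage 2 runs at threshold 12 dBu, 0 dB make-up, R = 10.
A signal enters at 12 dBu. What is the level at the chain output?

Stage 1: 3 dB above 9 dBu, reduced 1.5:1 to 2 dB above → 11 dBu.
Stage 2: 11 dBu ≤ 12 dBu, so stage 2 doesn't engage; output 11 dBu.

11 dBu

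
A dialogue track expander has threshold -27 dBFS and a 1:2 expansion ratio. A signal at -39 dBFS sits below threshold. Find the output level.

-51 dBFS

The input is 12 dB below the -27 dBFS threshold.
A 1:2 expander multiplies undershoot by 2: 12 × 2 = 24 dB below threshold.
Output = -27 − 24 = -51 dBFS.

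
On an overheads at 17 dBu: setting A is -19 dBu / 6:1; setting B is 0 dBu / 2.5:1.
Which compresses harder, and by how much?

A: GR = 36 − 36/6 = 30 dB.
B: GR = 17 − 17/2.5 = 10.2 dB.
A reduces 19.8 dB more.

A, by 19.8 dB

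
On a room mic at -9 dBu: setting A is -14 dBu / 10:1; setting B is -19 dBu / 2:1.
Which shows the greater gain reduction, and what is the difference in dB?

B, by 0.5 dB

A: overshoot 5 dB → output overshoot 0.5 dB → GR 4.5 dB.
B: overshoot 10 dB → output overshoot 5 dB → GR 5 dB.
B applies 0.5 dB more gain reduction.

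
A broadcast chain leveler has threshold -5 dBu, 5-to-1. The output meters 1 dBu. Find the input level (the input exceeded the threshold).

25 dBu

The compressed level sits 1 − (-5) = 6 dB over threshold.
Undo the ratio: input overshoot = 6 × 5 = 30 dB, giving input = 25 dBu.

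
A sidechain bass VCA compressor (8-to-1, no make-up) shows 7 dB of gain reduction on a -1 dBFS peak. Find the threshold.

Input is 8 dB above T (since output overshoot × R = input overshoot: (-8 − T)·8 = -1 − T gives T = -9 dBFS).
Check: -9 + (-1 − (-9))/8 = -9 + 1 = -8 dBFS. ✓

-9 dBFS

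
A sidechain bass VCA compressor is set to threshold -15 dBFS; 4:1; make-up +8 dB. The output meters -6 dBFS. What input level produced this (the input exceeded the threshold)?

-11 dBFS

Before make-up, the level was -6 − 8 = -14 dBFS.
That's 1 dB above the -15 dBFS threshold.
Before 4:1 compression the overshoot was 1 × 4 = 4 dB, so input = -15 + 4 = -11 dBFS.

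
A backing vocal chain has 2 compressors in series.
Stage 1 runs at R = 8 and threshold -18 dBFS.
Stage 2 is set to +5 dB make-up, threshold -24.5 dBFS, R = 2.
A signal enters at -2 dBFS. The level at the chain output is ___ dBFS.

-15.25 dBFS

Stage 1: overshoot 16 dB → 16/8 = 2 dB → -16 dBFS.
Stage 2: overshoot 8.5 dB → 8.5/2 = 4.25 dB → -20.25 dBFS; +5 dB make-up → -15.25 dBFS.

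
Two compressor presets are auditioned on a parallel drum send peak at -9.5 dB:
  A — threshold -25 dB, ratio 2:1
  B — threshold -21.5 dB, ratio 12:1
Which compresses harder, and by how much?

A: 15.5 dB over, compressed to 7.75 dB over, so 7.75 dB of GR.
B: 12 dB over, compressed to 1 dB over, so 11 dB of GR.
B reduces 3.25 dB more.

B, by 3.25 dB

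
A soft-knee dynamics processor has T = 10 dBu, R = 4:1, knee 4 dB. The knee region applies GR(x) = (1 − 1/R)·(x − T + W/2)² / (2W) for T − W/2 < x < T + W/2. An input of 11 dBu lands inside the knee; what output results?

x − T + W/2 = 11 − 10 + 2 = 3.
GR = (1 − 1/4) × 3² / 8 = 0.75 × 9 / 8 = 0.84375 dB.
Output = 11 − 0.84375 = 10.15625 dBu.

10.15625 dBu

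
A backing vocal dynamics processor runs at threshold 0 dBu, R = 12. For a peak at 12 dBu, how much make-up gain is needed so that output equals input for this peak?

The peak compresses to 0 + 12/12 = 1 dBu.
To reach 12 dBu requires 12 − 1 = 11 dB of make-up.

11 dB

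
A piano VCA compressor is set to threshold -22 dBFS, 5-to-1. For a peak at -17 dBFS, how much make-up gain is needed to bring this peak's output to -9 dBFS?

12 dB

The peak compresses to -22 + 5/5 = -21 dBFS.
To reach -9 dBFS requires -9 − (-21) = 12 dB of make-up.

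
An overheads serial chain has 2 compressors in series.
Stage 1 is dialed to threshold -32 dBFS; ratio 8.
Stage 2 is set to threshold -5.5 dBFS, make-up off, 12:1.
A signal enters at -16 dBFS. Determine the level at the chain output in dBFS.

-30 dBFS

Stage 1: overshoot 16 dB → 16/8 = 2 dB → -30 dBFS.
Stage 2: -30 dBFS ≤ -5.5 dBFS, so stage 2 doesn't engage; output -30 dBFS.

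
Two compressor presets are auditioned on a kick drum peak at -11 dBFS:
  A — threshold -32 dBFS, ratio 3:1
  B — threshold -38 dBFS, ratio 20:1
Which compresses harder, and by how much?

A: 21 dB over, compressed to 7 dB over, so 14 dB of GR.
B: 27 dB over, compressed to 1.35 dB over, so 25.65 dB of GR.
B reduces 11.65 dB more.

B, by 11.65 dB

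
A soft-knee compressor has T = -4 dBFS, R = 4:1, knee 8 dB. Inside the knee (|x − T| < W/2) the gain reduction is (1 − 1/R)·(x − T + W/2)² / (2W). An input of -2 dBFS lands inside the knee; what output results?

x − T + W/2 = -2 − (-4) + 4 = 6.
GR = (1 − 1/4) × 6² / 16 = 0.75 × 36 / 16 = 1.6875 dB.
Output = -2 − 1.6875 = -3.6875 dBFS.

-3.6875 dBFS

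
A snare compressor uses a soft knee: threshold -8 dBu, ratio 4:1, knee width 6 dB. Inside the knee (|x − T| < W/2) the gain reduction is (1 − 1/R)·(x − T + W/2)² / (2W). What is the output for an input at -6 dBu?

x − T + W/2 = -6 − (-8) + 3 = 5.
GR = (1 − 1/4) × 5² / 12 = 0.75 × 25 / 12 = 1.5625 dB.
Output = -6 − 1.5625 = -7.5625 dBu.

-7.5625 dBu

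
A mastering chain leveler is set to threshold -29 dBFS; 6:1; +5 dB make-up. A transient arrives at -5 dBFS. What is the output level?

-20 dBFS

Overshoot: -5 − (-29) = 24 dB.
The 24 dB excess becomes 4 dB after 6:1 reduction.
So the level is -29 + 4 = -25 dBFS; make-up adds 5 dB, giving -20 dBFS.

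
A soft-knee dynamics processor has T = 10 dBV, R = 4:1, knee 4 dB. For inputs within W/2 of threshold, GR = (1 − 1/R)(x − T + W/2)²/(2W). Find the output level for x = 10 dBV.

9.625 dBV

x − T + W/2 = 10 − 10 + 2 = 2.
GR = (1 − 1/4) × 2² / 8 = 0.75 × 4 / 8 = 0.375 dB.
Output = 10 − 0.375 = 9.625 dBV.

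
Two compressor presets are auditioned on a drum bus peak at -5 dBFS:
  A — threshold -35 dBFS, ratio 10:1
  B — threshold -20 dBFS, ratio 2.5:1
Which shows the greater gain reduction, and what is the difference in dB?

A: overshoot 30 dB → output overshoot 3 dB → GR 27 dB.
B: overshoot 15 dB → output overshoot 6 dB → GR 9 dB.
A applies 18 dB more gain reduction.

A, by 18 dB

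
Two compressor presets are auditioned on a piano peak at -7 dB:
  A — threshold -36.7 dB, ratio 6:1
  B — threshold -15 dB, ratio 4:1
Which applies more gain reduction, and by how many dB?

A: GR = 29.7 − 29.7/6 = 24.75 dB.
B: GR = 8 − 8/4 = 6 dB.
A applies 18.75 dB more gain reduction.

A, by 18.75 dB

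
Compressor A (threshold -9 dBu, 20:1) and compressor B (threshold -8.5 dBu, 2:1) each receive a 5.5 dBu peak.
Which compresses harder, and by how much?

A: overshoot 14.5 dB → output overshoot 0.725 dB → GR 13.775 dB.
B: overshoot 14 dB → output overshoot 7 dB → GR 7 dB.
A reduces 6.775 dB more.

A, by 6.775 dB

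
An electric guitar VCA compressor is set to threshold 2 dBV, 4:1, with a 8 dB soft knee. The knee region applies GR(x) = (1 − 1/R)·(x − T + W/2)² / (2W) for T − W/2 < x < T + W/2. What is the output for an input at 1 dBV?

x − T + W/2 = 1 − 2 + 4 = 3.
GR = (1 − 1/4) × 3² / 16 = 0.75 × 9 / 16 = 0.421875 dB.
Output = 1 − 0.421875 = 0.578125 dBV.

0.578125 dBV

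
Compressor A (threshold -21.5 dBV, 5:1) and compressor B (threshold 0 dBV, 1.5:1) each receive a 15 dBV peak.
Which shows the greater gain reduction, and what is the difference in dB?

A: 36.5 dB over, compressed to 7.3 dB over, so 29.2 dB of GR.
B: 15 dB over, compressed to 10 dB over, so 5 dB of GR.
Difference: 24.2 dB in favour of A.

A, by 24.2 dB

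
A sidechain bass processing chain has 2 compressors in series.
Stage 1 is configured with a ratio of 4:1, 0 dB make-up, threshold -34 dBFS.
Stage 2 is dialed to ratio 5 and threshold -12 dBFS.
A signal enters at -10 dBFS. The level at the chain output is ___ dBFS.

-28 dBFS

Stage 1: -10 dBFS is 24 dB over -34 dBFS; at 4:1 that becomes 6 dB over, giving -28 dBFS.
Stage 2: below threshold (-28 ≤ -12); passes unchanged; output -28 dBFS.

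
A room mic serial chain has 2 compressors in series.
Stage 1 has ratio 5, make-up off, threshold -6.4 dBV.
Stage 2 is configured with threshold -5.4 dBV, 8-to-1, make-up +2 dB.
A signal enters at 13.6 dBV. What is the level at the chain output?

-3.025 dBV

Stage 1: overshoot 20 dB → 20/5 = 4 dB → -2.4 dBV.
Stage 2: 3 dB above -5.4 dBV, reduced 8:1 to 0.375 dB above → -5.025 dBV; +2 dB make-up → -3.025 dBV.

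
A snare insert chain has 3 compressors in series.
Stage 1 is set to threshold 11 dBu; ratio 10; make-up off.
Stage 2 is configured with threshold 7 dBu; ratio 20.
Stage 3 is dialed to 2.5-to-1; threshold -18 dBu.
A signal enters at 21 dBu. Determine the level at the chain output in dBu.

Stage 1: 10 dB above 11 dBu, reduced 10:1 to 1 dB above → 12 dBu.
Stage 2: overshoot 5 dB → 5/20 = 0.25 dB → 7.25 dBu.
Stage 3: 7.25 dBu is 25.25 dB over -18 dBu; at 2.5:1 that becomes 10.1 dB over, giving -7.9 dBu.

-7.9 dBu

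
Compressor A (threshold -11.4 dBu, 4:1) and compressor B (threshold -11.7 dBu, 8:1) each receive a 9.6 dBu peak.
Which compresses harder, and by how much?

A: 21 dB over, compressed to 5.25 dB over, so 15.75 dB of GR.
B: 21.3 dB over, compressed to 2.6625 dB over, so 18.6375 dB of GR.
B reduces 2.8875 dB more.

B, by 2.8875 dB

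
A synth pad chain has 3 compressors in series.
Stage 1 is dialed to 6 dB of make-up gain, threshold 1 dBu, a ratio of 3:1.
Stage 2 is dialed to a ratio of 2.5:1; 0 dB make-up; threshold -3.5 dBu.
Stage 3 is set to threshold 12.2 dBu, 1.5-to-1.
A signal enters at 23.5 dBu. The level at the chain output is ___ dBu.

Stage 1: overshoot 22.5 dB → 22.5/3 = 7.5 dB → 8.5 dBu; +6 dB make-up → 14.5 dBu.
Stage 2: 14.5 dBu is 18 dB over -3.5 dBu; at 2.5:1 that becomes 7.2 dB over, giving 3.7 dBu.
Stage 3: 3.7 dBu is at or below the 12.2 dBu threshold — no compression; output 3.7 dBu.

3.7 dBu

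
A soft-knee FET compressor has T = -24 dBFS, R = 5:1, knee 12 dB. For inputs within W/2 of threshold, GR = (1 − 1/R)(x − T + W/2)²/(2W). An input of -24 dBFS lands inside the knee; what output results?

-25.2 dBFS

x − T + W/2 = -24 − (-24) + 6 = 6.
GR = (1 − 1/5) × 6² / 24 = 0.8 × 36 / 24 = 1.2 dB.
Output = -24 − 1.2 = -25.2 dBFS.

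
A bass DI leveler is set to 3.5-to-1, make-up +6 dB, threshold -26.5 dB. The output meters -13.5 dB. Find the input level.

-2 dB

Remove make-up: -13.5 − 6 = -19.5 dB.
That's 7 dB above the -26.5 dB threshold.
Before 3.5:1 compression the overshoot was 7 × 3.5 = 24.5 dB, so input = -26.5 + 24.5 = -2 dB.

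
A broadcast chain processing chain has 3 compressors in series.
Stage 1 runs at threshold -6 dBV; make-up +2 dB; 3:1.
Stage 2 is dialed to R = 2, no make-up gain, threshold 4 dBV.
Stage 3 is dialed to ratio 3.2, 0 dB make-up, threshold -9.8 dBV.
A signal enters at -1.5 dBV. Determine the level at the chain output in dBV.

Stage 1: 4.5 dB above -6 dBV, reduced 3:1 to 1.5 dB above → -4.5 dBV; +2 dB make-up → -2.5 dBV.
Stage 2: -2.5 dBV is at or below the 4 dBV threshold — no compression; output -2.5 dBV.
Stage 3: -2.5 dBV is 7.3 dB over -9.8 dBV; at 3.2:1 that becomes 2.28125 dB over, giving -7.51875 dBV.

-7.51875 dBV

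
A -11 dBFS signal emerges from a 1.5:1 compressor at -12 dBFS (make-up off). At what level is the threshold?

-14 dBFS

Input is 3 dB above T (since output overshoot × R = input overshoot: (-12 − T)·1.5 = -11 − T gives T = -14 dBFS).
Check: -14 + (-11 − (-14))/1.5 = -14 + 2 = -12 dBFS. ✓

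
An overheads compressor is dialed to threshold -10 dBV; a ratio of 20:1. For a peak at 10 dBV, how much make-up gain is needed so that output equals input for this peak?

19 dB

Without make-up, output = threshold + overshoot/20 = -10 + 1 = -9 dBV.
Gap to target: 19 dB.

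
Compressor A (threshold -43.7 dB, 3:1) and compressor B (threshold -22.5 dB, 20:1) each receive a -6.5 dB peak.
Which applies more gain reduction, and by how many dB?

A: GR = 37.2 − 37.2/3 = 24.8 dB.
B: GR = 16 − 16/20 = 15.2 dB.
A applies 9.6 dB more gain reduction.

A, by 9.6 dB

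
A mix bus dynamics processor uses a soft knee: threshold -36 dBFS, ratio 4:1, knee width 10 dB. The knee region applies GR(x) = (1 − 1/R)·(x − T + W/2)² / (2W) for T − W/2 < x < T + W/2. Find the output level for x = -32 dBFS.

-35.0375 dBFS

x − T + W/2 = -32 − (-36) + 5 = 9.
GR = (1 − 1/4) × 9² / 20 = 0.75 × 81 / 20 = 3.0375 dB.
Output = -32 − 3.0375 = -35.0375 dBFS.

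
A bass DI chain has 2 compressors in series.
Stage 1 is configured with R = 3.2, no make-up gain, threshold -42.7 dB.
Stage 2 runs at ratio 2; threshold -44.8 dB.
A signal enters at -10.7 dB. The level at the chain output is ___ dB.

Stage 1: -10.7 dB is 32 dB over -42.7 dB; at 3.2:1 that becomes 10 dB over, giving -32.7 dB.
Stage 2: 12.1 dB above -44.8 dB, reduced 2:1 to 6.05 dB above → -38.75 dB.

-38.75 dB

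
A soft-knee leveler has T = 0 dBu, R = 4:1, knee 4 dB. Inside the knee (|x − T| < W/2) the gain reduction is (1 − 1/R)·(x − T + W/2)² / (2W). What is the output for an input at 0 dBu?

-0.375 dBu

x − T + W/2 = 0 − 0 + 2 = 2.
GR = (1 − 1/4) × 2² / 8 = 0.75 × 4 / 8 = 0.375 dB.
Output = 0 − 0.375 = -0.375 dBu.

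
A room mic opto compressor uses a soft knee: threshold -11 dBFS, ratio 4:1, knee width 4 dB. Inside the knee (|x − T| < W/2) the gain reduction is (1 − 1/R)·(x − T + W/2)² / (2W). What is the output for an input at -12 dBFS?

x − T + W/2 = -12 − (-11) + 2 = 1.
GR = (1 − 1/4) × 1² / 8 = 0.75 × 1 / 8 = 0.09375 dB.
Output = -12 − 0.09375 = -12.09375 dBFS.

-12.09375 dBFS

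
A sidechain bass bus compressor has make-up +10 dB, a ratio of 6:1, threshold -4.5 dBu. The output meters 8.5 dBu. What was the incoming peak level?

Remove make-up: 8.5 − 10 = -1.5 dBu.
Post-compression overshoot = -1.5 − (-4.5) = 3 dB.
Before 6:1 compression the overshoot was 3 × 6 = 18 dB, so input = -4.5 + 18 = 13.5 dBu.

13.5 dBu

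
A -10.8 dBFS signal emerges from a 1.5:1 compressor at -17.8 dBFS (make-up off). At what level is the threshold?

Gain reduction = -10.8 − (-17.8) = 7 dB; output overshoot = GR / (R − 1) = 7 / 0.5 = 14 dB.
Threshold = output − output overshoot = -17.8 − 14 = -31.8 dBFS.

-31.8 dBFS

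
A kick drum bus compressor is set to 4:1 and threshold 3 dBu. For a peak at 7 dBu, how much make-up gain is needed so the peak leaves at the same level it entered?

3 dB

Without make-up, output = threshold + overshoot/4 = 3 + 1 = 4 dBu.
Gap to target: 3 dB.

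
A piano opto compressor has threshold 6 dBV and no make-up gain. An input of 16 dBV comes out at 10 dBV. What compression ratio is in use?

Input overshoot = 16 − 6 = 10 dB; output overshoot = 10 − 6 = 4 dB.
Ratio = 10 / 4 = 2.5.

2.5:1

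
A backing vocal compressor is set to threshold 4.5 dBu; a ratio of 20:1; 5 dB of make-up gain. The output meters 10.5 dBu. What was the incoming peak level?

Remove make-up: 10.5 − 5 = 5.5 dBu.
Post-compression overshoot = 5.5 − 4.5 = 1 dB.
Undo the ratio: input overshoot = 1 × 20 = 20 dB, giving input = 24.5 dBu.

24.5 dBu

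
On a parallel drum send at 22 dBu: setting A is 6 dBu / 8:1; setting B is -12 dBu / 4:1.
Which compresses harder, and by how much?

A: overshoot 16 dB → output overshoot 2 dB → GR 14 dB.
B: overshoot 34 dB → output overshoot 8.5 dB → GR 25.5 dB.
B reduces 11.5 dB more.

B, by 11.5 dB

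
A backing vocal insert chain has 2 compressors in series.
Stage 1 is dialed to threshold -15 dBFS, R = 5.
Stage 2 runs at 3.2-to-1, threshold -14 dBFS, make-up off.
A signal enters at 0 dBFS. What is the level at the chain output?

Stage 1: 15 dB above -15 dBFS, reduced 5:1 to 3 dB above → -12 dBFS.
Stage 2: -12 dBFS is 2 dB over -14 dBFS; at 3.2:1 that becomes 0.625 dB over, giving -13.375 dBFS.

-13.375 dBFS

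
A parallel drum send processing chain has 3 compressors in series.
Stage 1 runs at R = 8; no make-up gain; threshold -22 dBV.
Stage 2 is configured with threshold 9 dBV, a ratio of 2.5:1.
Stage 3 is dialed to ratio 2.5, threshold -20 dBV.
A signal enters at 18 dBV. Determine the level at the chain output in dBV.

-18.8 dBV

Stage 1: 18 dBV is 40 dB over -22 dBV; at 8:1 that becomes 5 dB over, giving -17 dBV.
Stage 2: -17 dBV is at or below the 9 dBV threshold — no compression; output -17 dBV.
Stage 3: -17 dBV is 3 dB over -20 dBV; at 2.5:1 that becomes 1.2 dB over, giving -18.8 dBV.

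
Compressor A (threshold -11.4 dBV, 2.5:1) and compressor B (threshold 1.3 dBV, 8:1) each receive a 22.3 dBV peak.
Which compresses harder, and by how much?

A: GR = 33.7 − 33.7/2.5 = 20.22 dB.
B: GR = 21 − 21/8 = 18.375 dB.
A applies 1.845 dB more gain reduction.

A, by 1.845 dB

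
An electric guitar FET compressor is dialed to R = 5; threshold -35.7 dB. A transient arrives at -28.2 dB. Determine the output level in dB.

-34.2 dB

The input is 7.5 dB above the -35.7 dB threshold.
5:1 compression reduces that to 7.5/5 = 1.5 dB over.
Output = -35.7 + 1.5 = -34.2 dB.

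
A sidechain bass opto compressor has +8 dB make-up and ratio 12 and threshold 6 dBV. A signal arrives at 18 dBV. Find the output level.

The input is 12 dB above the 6 dBV threshold.
At 12:1 the overshoot is divided by 12, leaving 1 dB above threshold.
That puts the output at 7 dBV; make-up adds 8 dB, giving 15 dBV.

15 dBV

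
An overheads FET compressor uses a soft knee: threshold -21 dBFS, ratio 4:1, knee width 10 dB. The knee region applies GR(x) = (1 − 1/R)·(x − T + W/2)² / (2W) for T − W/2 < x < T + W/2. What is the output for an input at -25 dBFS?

-25.0375 dBFS

x − T + W/2 = -25 − (-21) + 5 = 1.
GR = (1 − 1/4) × 1² / 20 = 0.75 × 1 / 20 = 0.0375 dB.
Output = -25 − 0.0375 = -25.0375 dBFS.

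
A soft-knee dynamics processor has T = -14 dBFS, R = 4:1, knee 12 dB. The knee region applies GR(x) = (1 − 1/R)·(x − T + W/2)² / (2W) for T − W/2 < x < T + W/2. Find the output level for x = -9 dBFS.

-12.78125 dBFS

x − T + W/2 = -9 − (-14) + 6 = 11.
GR = (1 − 1/4) × 11² / 24 = 0.75 × 121 / 24 = 3.78125 dB.
Output = -9 − 3.78125 = -12.78125 dBFS.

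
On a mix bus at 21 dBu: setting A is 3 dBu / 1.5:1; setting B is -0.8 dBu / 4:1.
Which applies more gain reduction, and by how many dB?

B, by 10.35 dB

A: 18 dB over, compressed to 12 dB over, so 6 dB of GR.
B: 21.8 dB over, compressed to 5.45 dB over, so 16.35 dB of GR.
B reduces 10.35 dB more.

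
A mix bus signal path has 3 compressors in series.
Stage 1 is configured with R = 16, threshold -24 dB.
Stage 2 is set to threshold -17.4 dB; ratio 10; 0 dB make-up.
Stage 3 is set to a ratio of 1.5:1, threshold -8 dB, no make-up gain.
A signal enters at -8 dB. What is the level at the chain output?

-23 dB

Stage 1: -8 dB is 16 dB over -24 dB; at 16:1 that becomes 1 dB over, giving -23 dB.
Stage 2: -23 dB ≤ -17.4 dB, so stage 2 doesn't engage; output -23 dB.
Stage 3: -23 dB is at or below the -8 dB threshold — no compression; output -23 dB.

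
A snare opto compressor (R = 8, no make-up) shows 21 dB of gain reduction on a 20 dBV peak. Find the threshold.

Gain reduction = 20 − (-1) = 21 dB; output overshoot = GR / (R − 1) = 21 / 7 = 3 dB.
Threshold = output − output overshoot = -1 − 3 = -4 dBV.

-4 dBV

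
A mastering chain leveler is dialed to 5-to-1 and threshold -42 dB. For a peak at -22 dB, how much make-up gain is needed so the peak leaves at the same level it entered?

16 dB

Without make-up, output = threshold + overshoot/5 = -42 + 4 = -38 dB.
Gap to target: 16 dB.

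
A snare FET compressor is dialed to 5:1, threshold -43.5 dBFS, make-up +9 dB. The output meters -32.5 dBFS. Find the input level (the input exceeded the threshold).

Before make-up, the level was -32.5 − 9 = -41.5 dBFS.
That's 2 dB above the -43.5 dBFS threshold.
Before 5:1 compression the overshoot was 2 × 5 = 10 dB, so input = -43.5 + 10 = -33.5 dBFS.

-33.5 dBFS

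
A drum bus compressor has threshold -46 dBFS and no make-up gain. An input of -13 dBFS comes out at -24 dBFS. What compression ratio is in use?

1.5:1

Input overshoot = -13 − (-46) = 33 dB; output overshoot = -24 − (-46) = 22 dB.
Ratio = 33 / 22 = 1.5.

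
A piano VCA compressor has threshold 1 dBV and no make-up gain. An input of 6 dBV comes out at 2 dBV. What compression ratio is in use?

5:1

Input overshoot = 6 − 1 = 5 dB; output overshoot = 2 − 1 = 1 dB.
Ratio = 5 / 1 = 5.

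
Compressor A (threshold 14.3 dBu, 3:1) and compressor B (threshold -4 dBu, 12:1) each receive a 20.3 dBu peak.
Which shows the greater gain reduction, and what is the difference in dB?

A: 6 dB over, compressed to 2 dB over, so 4 dB of GR.
B: 24.3 dB over, compressed to 2.025 dB over, so 22.275 dB of GR.
Difference: 18.275 dB in favour of B.

B, by 18.275 dB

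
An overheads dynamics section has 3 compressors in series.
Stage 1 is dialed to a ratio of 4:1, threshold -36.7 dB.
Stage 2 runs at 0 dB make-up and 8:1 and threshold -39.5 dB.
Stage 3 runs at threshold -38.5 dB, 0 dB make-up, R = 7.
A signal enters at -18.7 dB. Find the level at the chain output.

-38.5875 dB

Stage 1: -18.7 dB is 18 dB over -36.7 dB; at 4:1 that becomes 4.5 dB over, giving -32.2 dB.
Stage 2: -32.2 dB is 7.3 dB over -39.5 dB; at 8:1 that becomes 0.9125 dB over, giving -38.5875 dB.
Stage 3: -38.5875 dB ≤ -38.5 dB, so stage 3 doesn't engage; output -38.5875 dB.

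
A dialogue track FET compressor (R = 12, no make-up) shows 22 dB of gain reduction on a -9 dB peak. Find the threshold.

-33 dB

Input is 24 dB above T (since output overshoot × R = input overshoot: (-31 − T)·12 = -9 − T gives T = -33 dB).
Check: -33 + (-9 − (-33))/12 = -33 + 2 = -31 dB. ✓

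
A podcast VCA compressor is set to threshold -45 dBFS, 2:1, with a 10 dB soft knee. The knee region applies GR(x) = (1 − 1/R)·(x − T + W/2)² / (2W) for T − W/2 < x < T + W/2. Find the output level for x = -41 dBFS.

-43.025 dBFS

x − T + W/2 = -41 − (-45) + 5 = 9.
GR = (1 − 1/2) × 9² / 20 = 0.5 × 81 / 20 = 2.025 dB.
Output = -41 − 2.025 = -43.025 dBFS.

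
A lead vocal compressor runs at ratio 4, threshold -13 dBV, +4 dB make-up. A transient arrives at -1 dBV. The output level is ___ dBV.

The input is 12 dB above the -13 dBV threshold.
4:1 compression reduces that to 12/4 = 3 dB over.
So the level is -13 + 3 = -10 dBV; make-up adds 4 dB, giving -6 dBV.

-6 dBV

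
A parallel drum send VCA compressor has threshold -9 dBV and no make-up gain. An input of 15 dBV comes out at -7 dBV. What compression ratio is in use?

Input overshoot = 15 − (-9) = 24 dB; output overshoot = -7 − (-9) = 2 dB.
Ratio = 24 / 2 = 12.

12:1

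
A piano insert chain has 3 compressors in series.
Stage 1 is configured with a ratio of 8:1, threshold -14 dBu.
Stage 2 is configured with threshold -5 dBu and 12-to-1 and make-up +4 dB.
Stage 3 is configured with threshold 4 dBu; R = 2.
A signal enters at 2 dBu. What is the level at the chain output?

Stage 1: overshoot 16 dB → 16/8 = 2 dB → -12 dBu.
Stage 2: -12 dBu is at or below the -5 dBu threshold — no compression; make-up brings it to -8 dBu.
Stage 3: -8 dBu ≤ 4 dBu, so stage 3 doesn't engage; output -8 dBu.

-8 dBu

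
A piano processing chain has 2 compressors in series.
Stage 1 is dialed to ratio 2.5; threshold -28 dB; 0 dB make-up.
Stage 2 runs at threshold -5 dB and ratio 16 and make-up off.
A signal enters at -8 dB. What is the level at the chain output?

-20 dB

Stage 1: overshoot 20 dB → 20/2.5 = 8 dB → -20 dB.
Stage 2: -20 dB ≤ -5 dB, so stage 2 doesn't engage; output -20 dB.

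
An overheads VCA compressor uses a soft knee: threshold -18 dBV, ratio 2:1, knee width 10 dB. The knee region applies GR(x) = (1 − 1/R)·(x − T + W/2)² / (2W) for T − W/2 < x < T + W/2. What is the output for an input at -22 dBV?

-22.025 dBV

x − T + W/2 = -22 − (-18) + 5 = 1.
GR = (1 − 1/2) × 1² / 20 = 0.5 × 1 / 20 = 0.025 dB.
Output = -22 − 0.025 = -22.025 dBV.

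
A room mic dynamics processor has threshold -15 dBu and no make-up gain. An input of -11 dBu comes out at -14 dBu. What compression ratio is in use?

Input overshoot = -11 − (-15) = 4 dB; output overshoot = -14 − (-15) = 1 dB.
Ratio = 4 / 1 = 4.

4:1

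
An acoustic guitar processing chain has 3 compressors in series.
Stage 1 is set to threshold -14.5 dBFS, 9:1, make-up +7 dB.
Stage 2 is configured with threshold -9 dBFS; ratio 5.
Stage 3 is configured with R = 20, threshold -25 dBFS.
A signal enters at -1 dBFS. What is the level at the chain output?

Stage 1: -1 dBFS is 13.5 dB over -14.5 dBFS; at 9:1 that becomes 1.5 dB over, giving -13 dBFS; +7 dB make-up → -6 dBFS.
Stage 2: -6 dBFS is 3 dB over -9 dBFS; at 5:1 that becomes 0.6 dB over, giving -8.4 dBFS.
Stage 3: overshoot 16.6 dB → 16.6/20 = 0.83 dB → -24.17 dBFS.

-24.17 dBFS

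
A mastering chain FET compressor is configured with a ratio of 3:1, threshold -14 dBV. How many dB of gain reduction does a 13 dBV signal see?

18 dB

Overshoot = 13 − (-14) = 27 dB.
After 3:1 compression the overshoot becomes 27/3 = 9 dB.
Gain reduction = 27 − 9 = 18 dB.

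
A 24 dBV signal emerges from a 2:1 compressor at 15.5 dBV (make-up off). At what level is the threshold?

Let T be the threshold. Output overshoot = (input overshoot)/R, so 15.5 − T = (24 − T)/2.
2·(15.5 − T) = 24 − T → 1·T = 31 − 24 = 7.
T = 7/1 = 7 dBV.

7 dBV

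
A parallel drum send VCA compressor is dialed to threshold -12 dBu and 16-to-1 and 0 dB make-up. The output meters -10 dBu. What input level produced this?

20 dBu

Post-compression overshoot = -10 − (-12) = 2 dB.
Undo the ratio: input overshoot = 2 × 16 = 32 dB, giving input = 20 dBu.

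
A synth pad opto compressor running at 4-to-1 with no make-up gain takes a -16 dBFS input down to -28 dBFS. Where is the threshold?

Let T be the threshold. Output overshoot = (input overshoot)/R, so -28 − T = (-16 − T)/4.
4·(-28 − T) = -16 − T → 3·T = -112 − (-16) = -96.
T = -96/3 = -32 dBFS.

-32 dBFS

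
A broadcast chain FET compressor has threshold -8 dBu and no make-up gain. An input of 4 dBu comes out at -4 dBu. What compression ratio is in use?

3:1

Input overshoot = 4 − (-8) = 12 dB; output overshoot = -4 − (-8) = 4 dB.
Ratio = 12 / 4 = 3.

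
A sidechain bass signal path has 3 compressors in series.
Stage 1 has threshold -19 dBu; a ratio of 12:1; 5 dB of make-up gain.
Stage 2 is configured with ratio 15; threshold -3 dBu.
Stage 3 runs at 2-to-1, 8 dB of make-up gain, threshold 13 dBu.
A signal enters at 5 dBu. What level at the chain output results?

Stage 1: 24 dB above -19 dBu, reduced 12:1 to 2 dB above → -17 dBu; +5 dB make-up → -12 dBu.
Stage 2: -12 dBu ≤ -3 dBu, so stage 2 doesn't engage; output -12 dBu.
Stage 3: below threshold (-12 ≤ 13); passes unchanged; make-up brings it to -4 dBu.

-4 dBu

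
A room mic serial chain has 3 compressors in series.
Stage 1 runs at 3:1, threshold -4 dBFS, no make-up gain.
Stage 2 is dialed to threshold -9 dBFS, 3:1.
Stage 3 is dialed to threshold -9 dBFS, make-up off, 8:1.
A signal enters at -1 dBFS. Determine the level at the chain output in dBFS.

-8.75 dBFS

Stage 1: 3 dB above -4 dBFS, reduced 3:1 to 1 dB above → -3 dBFS.
Stage 2: -3 dBFS is 6 dB over -9 dBFS; at 3:1 that becomes 2 dB over, giving -7 dBFS.
Stage 3: 2 dB above -9 dBFS, reduced 8:1 to 0.25 dB above → -8.75 dBFS.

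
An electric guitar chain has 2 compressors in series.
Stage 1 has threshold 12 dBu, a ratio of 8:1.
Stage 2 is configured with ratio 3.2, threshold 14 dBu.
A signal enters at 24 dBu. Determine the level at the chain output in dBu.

Stage 1: 24 dBu is 12 dB over 12 dBu; at 8:1 that becomes 1.5 dB over, giving 13.5 dBu.
Stage 2: 13.5 dBu is at or below the 14 dBu threshold — no compression; output 13.5 dBu.

13.5 dBu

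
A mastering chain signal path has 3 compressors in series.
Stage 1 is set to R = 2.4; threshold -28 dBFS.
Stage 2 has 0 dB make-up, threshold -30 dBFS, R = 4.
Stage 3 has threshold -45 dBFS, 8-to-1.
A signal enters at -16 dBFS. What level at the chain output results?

-42.90625 dBFS

Stage 1: 12 dB above -28 dBFS, reduced 2.4:1 to 5 dB above → -23 dBFS.
Stage 2: 7 dB above -30 dBFS, reduced 4:1 to 1.75 dB above → -28.25 dBFS.
Stage 3: -28.25 dBFS is 16.75 dB over -45 dBFS; at 8:1 that becomes 2.09375 dB over, giving -42.90625 dBFS.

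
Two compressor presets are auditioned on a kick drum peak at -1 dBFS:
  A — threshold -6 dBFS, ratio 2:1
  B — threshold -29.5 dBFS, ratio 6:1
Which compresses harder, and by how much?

A: 5 dB over, compressed to 2.5 dB over, so 2.5 dB of GR.
B: 28.5 dB over, compressed to 4.75 dB over, so 23.75 dB of GR.
B reduces 21.25 dB more.

B, by 21.25 dB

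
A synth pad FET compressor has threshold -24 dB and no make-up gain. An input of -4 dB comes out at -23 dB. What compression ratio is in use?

20:1

Input overshoot = -4 − (-24) = 20 dB; output overshoot = -23 − (-24) = 1 dB.
Ratio = 20 / 1 = 20.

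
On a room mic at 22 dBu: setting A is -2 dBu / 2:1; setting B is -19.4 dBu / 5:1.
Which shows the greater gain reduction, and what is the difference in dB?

A: GR = 24 − 24/2 = 12 dB.
B: GR = 41.4 − 41.4/5 = 33.12 dB.
B applies 21.12 dB more gain reduction.

B, by 21.12 dB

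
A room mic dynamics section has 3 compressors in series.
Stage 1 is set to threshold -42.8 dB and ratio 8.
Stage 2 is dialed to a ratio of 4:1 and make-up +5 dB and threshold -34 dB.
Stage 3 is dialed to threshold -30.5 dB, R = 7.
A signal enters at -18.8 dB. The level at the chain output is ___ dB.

-34.8 dB

Stage 1: 24 dB above -42.8 dB, reduced 8:1 to 3 dB above → -39.8 dB.
Stage 2: below threshold (-39.8 ≤ -34); passes unchanged; make-up brings it to -34.8 dB.
Stage 3: below threshold (-34.8 ≤ -30.5); passes unchanged; output -34.8 dB.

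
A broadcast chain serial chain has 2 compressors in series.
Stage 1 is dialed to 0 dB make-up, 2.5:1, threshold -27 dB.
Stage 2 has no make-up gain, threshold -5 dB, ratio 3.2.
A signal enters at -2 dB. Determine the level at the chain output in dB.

Stage 1: -2 dB is 25 dB over -27 dB; at 2.5:1 that becomes 10 dB over, giving -17 dB.
Stage 2: -17 dB ≤ -5 dB, so stage 2 doesn't engage; output -17 dB.

-17 dB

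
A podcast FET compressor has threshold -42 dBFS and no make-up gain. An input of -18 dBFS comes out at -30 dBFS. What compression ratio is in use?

2:1

Input overshoot = -18 − (-42) = 24 dB; output overshoot = -30 − (-42) = 12 dB.
Ratio = 24 / 12 = 2.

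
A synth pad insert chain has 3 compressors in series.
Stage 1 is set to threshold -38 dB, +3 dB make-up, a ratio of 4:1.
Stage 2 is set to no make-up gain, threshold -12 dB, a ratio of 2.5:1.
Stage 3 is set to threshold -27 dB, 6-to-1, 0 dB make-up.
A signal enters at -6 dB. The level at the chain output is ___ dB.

-27 dB

Stage 1: overshoot 32 dB → 32/4 = 8 dB → -30 dB; +3 dB make-up → -27 dB.
Stage 2: below threshold (-27 ≤ -12); passes unchanged; output -27 dB.
Stage 3: -27 dB is at or below the -27 dB threshold — no compression; output -27 dB.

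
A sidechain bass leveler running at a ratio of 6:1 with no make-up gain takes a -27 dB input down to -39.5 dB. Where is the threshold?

-42 dB

Let T be the threshold. Output overshoot = (input overshoot)/R, so -39.5 − T = (-27 − T)/6.
6·(-39.5 − T) = -27 − T → 5·T = -237 − (-27) = -210.
T = -210/5 = -42 dB.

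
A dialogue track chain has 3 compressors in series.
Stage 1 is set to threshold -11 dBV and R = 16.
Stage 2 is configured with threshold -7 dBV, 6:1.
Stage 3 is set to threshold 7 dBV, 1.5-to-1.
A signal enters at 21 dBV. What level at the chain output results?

Stage 1: 21 dBV is 32 dB over -11 dBV; at 16:1 that becomes 2 dB over, giving -9 dBV.
Stage 2: -9 dBV is at or below the -7 dBV threshold — no compression; output -9 dBV.
Stage 3: -9 dBV is at or below the 7 dBV threshold — no compression; output -9 dBV.

-9 dBV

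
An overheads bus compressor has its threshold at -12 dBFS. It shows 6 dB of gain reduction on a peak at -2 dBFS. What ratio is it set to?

2.5:1

Input overshoot = -2 − (-12) = 10 dB.
Output overshoot = 10 − 6 = 4 dB.
Ratio = input overshoot / output overshoot = 10 / 4 = 2.5.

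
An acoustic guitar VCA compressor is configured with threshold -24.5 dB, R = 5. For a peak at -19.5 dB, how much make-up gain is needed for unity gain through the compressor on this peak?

4 dB

The peak compresses to -24.5 + 5/5 = -23.5 dB.
To reach -19.5 dB requires -19.5 − (-23.5) = 4 dB of make-up.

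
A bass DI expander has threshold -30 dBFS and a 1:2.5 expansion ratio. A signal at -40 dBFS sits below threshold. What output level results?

-55 dBFS

The input is 10 dB below the -30 dBFS threshold.
A 1:2.5 expander multiplies undershoot by 2.5: 10 × 2.5 = 25 dB below threshold.
Output = -30 − 25 = -55 dBFS.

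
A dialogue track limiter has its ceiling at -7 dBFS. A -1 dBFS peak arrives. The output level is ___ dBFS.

At ∞:1, everything above -7 dBFS is held at the ceiling.

-7 dBFS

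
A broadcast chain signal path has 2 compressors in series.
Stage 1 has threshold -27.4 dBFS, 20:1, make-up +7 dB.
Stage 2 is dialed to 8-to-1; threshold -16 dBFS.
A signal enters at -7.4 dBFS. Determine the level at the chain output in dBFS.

Stage 1: -7.4 dBFS is 20 dB over -27.4 dBFS; at 20:1 that becomes 1 dB over, giving -26.4 dBFS; +7 dB make-up → -19.4 dBFS.
Stage 2: -19.4 dBFS ≤ -16 dBFS, so stage 2 doesn't engage; output -19.4 dBFS.

-19.4 dBFS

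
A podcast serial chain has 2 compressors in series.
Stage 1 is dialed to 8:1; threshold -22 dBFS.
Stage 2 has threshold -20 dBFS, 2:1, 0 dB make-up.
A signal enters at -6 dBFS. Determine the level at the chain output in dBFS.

Stage 1: overshoot 16 dB → 16/8 = 2 dB → -20 dBFS.
Stage 2: -20 dBFS ≤ -20 dBFS, so stage 2 doesn't engage; output -20 dBFS.

-20 dBFS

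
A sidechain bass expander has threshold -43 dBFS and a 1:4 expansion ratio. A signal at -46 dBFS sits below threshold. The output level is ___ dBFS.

Below threshold, a 1:4 expander applies gain = (4−1)×(T − x) of attenuation.
(4−1) × 3 = 9 dB, so output = -46 − 9 = -55 dBFS.

-55 dBFS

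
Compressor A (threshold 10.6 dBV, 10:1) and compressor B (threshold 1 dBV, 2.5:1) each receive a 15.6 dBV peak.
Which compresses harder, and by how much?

A: GR = 5 − 5/10 = 4.5 dB.
B: GR = 14.6 − 14.6/2.5 = 8.76 dB.
B reduces 4.26 dB more.

B, by 4.26 dB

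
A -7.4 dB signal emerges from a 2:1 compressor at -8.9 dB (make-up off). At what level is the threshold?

-10.4 dB

Let T be the threshold. Output overshoot = (input overshoot)/R, so -8.9 − T = (-7.4 − T)/2.
2·(-8.9 − T) = -7.4 − T → 1·T = -17.8 − (-7.4) = -10.4.
T = -10.4/1 = -10.4 dB.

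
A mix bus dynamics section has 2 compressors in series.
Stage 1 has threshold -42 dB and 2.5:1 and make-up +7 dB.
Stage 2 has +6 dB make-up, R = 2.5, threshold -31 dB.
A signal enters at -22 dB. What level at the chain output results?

-23.4 dB

Stage 1: overshoot 20 dB → 20/2.5 = 8 dB → -34 dB; +7 dB make-up → -27 dB.
Stage 2: 4 dB above -31 dB, reduced 2.5:1 to 1.6 dB above → -29.4 dB; +6 dB make-up → -23.4 dB.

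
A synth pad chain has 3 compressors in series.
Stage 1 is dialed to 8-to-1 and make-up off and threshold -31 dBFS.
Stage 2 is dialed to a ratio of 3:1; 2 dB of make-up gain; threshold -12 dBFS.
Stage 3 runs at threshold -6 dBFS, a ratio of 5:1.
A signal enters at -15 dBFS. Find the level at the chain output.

Stage 1: -15 dBFS is 16 dB over -31 dBFS; at 8:1 that becomes 2 dB over, giving -29 dBFS.
Stage 2: -29 dBFS ≤ -12 dBFS, so stage 2 doesn't engage; make-up brings it to -27 dBFS.
Stage 3: -27 dBFS is at or below the -6 dBFS threshold — no compression; output -27 dBFS.

-27 dBFS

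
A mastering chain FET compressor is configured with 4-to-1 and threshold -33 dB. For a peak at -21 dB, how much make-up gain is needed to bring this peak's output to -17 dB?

13 dB

Overshoot 12 dB → 12/4 = 3 dB after compression, so the compressed level is -33 + 3 = -30 dB.
Make-up = target − compressed = -17 − (-30) = 13 dB.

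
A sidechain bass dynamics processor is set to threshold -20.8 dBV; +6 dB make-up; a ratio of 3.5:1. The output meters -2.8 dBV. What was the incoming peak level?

Before make-up, the level was -2.8 − 6 = -8.8 dBV.
The compressed level sits -8.8 − (-20.8) = 12 dB over threshold.
Before 3.5:1 compression the overshoot was 12 × 3.5 = 42 dB, so input = -20.8 + 42 = 21.2 dBV.

21.2 dBV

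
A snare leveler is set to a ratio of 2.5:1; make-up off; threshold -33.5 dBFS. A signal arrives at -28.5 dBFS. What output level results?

Overshoot: -28.5 − (-33.5) = 5 dB.
The 5 dB excess becomes 2 dB after 2.5:1 reduction.
So the level is -33.5 + 2 = -31.5 dBFS.

-31.5 dBFS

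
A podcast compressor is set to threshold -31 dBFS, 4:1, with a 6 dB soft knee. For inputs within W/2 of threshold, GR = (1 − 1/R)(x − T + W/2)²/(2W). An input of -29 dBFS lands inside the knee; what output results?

-30.5625 dBFS

x − T + W/2 = -29 − (-31) + 3 = 5.
GR = (1 − 1/4) × 5² / 12 = 0.75 × 25 / 12 = 1.5625 dB.
Output = -29 − 1.5625 = -30.5625 dBFS.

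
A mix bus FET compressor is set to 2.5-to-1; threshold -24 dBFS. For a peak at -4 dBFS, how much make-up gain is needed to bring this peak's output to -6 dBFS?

Overshoot 20 dB → 20/2.5 = 8 dB after compression, so the compressed level is -24 + 8 = -16 dBFS.
Make-up = target − compressed = -6 − (-16) = 10 dB.

10 dB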